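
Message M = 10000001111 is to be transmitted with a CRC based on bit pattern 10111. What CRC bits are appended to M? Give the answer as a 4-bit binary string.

0010

Append 4 zeros: 100000011110000. Divide by 10111 (XOR where the leading bit is 1):
  pos 0: 10000 XOR 10111 = 00111
  pos 2: 11100 XOR 10111 = 01011
  pos 3: 10111 XOR 10111 = 00000
  pos 8: 11100 XOR 10111 = 01011
  pos 9: 10110 XOR 10111 = 00001
Remainder (last 4 bits) = 0010. This is the CRC / FCS.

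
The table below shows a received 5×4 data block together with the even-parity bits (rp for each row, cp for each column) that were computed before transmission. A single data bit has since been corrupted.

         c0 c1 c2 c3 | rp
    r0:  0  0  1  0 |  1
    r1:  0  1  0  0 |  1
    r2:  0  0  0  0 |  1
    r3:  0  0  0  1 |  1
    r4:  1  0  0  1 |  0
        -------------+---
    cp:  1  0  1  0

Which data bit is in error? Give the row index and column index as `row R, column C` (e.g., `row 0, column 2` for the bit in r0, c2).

row 2, column 1

Recompute each row's even parity and compare to rp:
  r0: data parity 1, sent rp 1 → ok
  r1: data parity 1, sent rp 1 → ok
  r2: data parity 0, sent rp 1 → mismatch
  r3: data parity 1, sent rp 1 → ok
  r4: data parity 0, sent rp 0 → ok
Recompute each column's even parity and compare to cp:
  c0: data parity 1, sent cp 1 → ok
  c1: data parity 1, sent cp 0 → mismatch
  c2: data parity 1, sent cp 1 → ok
  c3: data parity 0, sent cp 0 → ok
Exactly one row (r2) and one column (c1) fail → the flipped bit is at their intersection.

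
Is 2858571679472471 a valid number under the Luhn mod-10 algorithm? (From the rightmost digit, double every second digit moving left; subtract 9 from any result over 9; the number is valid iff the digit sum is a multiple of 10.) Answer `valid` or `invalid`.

From the right, keep odd positions and double even positions (subtract 9 from any doubled value over 9):
  doubled (positions 2,4,...): 5 4 8 5 2 1 1 4 → sum 30
  kept (positions 1,3,...): 1 4 7 9 6 7 8 8 → sum 50
Total = 80.
80 mod 10 = 0, so the number is valid.

valid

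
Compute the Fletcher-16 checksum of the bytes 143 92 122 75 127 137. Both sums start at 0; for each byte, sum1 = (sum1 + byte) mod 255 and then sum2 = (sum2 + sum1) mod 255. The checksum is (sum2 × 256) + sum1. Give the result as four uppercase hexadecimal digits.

7FBA

Running sums (mod 255):
  after byte 0 (143): sum1=143, sum2=143
  after byte 1 (92): sum1=235, sum2=123
  after byte 2 (122): sum1=102, sum2=225
  after byte 3 (75): sum1=177, sum2=147
  after byte 4 (127): sum1=49, sum2=196
  after byte 5 (137): sum1=186, sum2=127
Checksum = sum2·256 + sum1 = 127·256 + 186 = 32698 = 0x7FBA.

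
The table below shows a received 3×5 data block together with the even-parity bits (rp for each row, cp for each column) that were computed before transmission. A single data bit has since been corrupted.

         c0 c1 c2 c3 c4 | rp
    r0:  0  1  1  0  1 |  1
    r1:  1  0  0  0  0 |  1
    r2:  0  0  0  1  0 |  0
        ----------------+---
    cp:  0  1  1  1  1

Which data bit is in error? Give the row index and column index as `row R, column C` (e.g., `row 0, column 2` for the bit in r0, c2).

Recompute each row's even parity and compare to rp:
  r0: data parity 1, sent rp 1 → ok
  r1: data parity 1, sent rp 1 → ok
  r2: data parity 1, sent rp 0 → mismatch
Recompute each column's even parity and compare to cp:
  c0: data parity 1, sent cp 0 → mismatch
  c1: data parity 1, sent cp 1 → ok
  c2: data parity 1, sent cp 1 → ok
  c3: data parity 1, sent cp 1 → ok
  c4: data parity 1, sent cp 1 → ok
Exactly one row (r2) and one column (c0) fail → the flipped bit is at their intersection.

row 2, column 0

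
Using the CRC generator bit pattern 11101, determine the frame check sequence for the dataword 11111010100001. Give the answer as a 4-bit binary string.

0101

Append 4 zeros: 111110101000010000. Divide by 11101 (XOR where the leading bit is 1):
  pos 0: 11111 XOR 11101 = 00010
  pos 3: 10010 XOR 11101 = 01111
  pos 4: 11111 XOR 11101 = 00010
  pos 7: 10000 XOR 11101 = 01101
  pos 8: 11010 XOR 11101 = 00111
  pos 10: 11110 XOR 11101 = 00011
  pos 13: 11000 XOR 11101 = 00101
Remainder (last 4 bits) = 0101. This is the CRC / FCS.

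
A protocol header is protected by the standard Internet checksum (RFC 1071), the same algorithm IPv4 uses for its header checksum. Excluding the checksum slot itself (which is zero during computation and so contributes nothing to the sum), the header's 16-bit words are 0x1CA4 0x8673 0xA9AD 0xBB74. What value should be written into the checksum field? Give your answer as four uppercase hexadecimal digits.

F7C5

One's-complement addition (fold any carry out of bit 15 back into bit 0):
  0x1CA4 + 0x8673 = 0x0A317
  0xA317 + 0xA9AD = 0x14CC4 → wrap carry → 0x4CC5
  0x4CC5 + 0xBB74 = 0x10839 → wrap carry → 0x083A
One's-complement sum = 0x083A.
Checksum = ~0x083A & 0xFFFF = 0xF7C5.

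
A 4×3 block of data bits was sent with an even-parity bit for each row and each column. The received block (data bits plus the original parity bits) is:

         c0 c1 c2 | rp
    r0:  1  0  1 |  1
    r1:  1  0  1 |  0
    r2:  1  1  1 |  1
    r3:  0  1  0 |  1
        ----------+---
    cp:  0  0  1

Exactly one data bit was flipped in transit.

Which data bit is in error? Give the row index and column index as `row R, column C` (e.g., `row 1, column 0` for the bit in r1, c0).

Recompute each row's even parity and compare to rp:
  r0: data parity 0, sent rp 1 → mismatch
  r1: data parity 0, sent rp 0 → ok
  r2: data parity 1, sent rp 1 → ok
  r3: data parity 1, sent rp 1 → ok
Recompute each column's even parity and compare to cp:
  c0: data parity 1, sent cp 0 → mismatch
  c1: data parity 0, sent cp 0 → ok
  c2: data parity 1, sent cp 1 → ok
Exactly one row (r0) and one column (c0) fail → the flipped bit is at their intersection.

row 0, column 0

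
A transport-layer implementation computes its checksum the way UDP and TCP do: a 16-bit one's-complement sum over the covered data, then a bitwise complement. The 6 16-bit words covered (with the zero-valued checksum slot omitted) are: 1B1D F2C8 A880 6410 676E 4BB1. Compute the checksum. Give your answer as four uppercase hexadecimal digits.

One's-complement addition (fold any carry out of bit 15 back into bit 0):
  0x1B1D + 0xF2C8 = 0x10DE5 → wrap carry → 0x0DE6
  0x0DE6 + 0xA880 = 0x0B666
  0xB666 + 0x6410 = 0x11A76 → wrap carry → 0x1A77
  0x1A77 + 0x676E = 0x081E5
  0x81E5 + 0x4BB1 = 0x0CD96
One's-complement sum = 0xCD96.
Checksum = ~0xCD96 & 0xFFFF = 0x3269.

3269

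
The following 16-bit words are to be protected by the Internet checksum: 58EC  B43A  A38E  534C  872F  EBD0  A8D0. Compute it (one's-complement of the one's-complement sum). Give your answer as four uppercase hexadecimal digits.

One's-complement addition (fold any carry out of bit 15 back into bit 0):
  0x58EC + 0xB43A = 0x10D26 → wrap carry → 0x0D27
  0x0D27 + 0xA38E = 0x0B0B5
  0xB0B5 + 0x534C = 0x10401 → wrap carry → 0x0402
  0x0402 + 0x872F = 0x08B31
  0x8B31 + 0xEBD0 = 0x17701 → wrap carry → 0x7702
  0x7702 + 0xA8D0 = 0x11FD2 → wrap carry → 0x1FD3
One's-complement sum = 0x1FD3.
Checksum = ~0x1FD3 & 0xFFFF = 0xE02C.

E02C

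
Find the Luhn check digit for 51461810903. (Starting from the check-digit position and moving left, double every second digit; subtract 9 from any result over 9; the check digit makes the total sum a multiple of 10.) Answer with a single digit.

Partial digits right→left: 3 0 9 0 1 8 1 6 4 1 5
Double every second digit counting from the check-digit position (so the 1st, 3rd, 5th, ... of the partial from the right).
  doubled (with −9 where >9): 6 9 2 2 8 1 → sum 28
  kept as-is: 0 0 8 6 1 → sum 15
Total = 28 + 15 = 43.
Check digit = (10 − (43 mod 10)) mod 10 = 7.

7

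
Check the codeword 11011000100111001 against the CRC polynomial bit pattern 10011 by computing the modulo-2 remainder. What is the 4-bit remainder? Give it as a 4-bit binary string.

Modulo-2 division of 11011000100111001 by 10011:
  pos 0: 11011 XOR 10011 = 01000
  pos 1: 10000 XOR 10011 = 00011
  pos 4: 11001 XOR 10011 = 01010
  pos 5: 10100 XOR 10011 = 00111
  pos 7: 11101 XOR 10011 = 01110
  pos 8: 11101 XOR 10011 = 01110
  pos 9: 11101 XOR 10011 = 01110
  pos 10: 11100 XOR 10011 = 01111
  pos 11: 11110 XOR 10011 = 01101
  pos 12: 11011 XOR 10011 = 01000
Remainder = 1000 (nonzero — an error is detected).

1000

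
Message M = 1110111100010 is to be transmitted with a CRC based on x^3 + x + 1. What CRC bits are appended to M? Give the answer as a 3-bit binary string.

011

Append 3 zeros: 1110111100010000. Divide by 1011 (XOR where the leading bit is 1):
  pos 0: 1110 XOR 1011 = 0101
  pos 1: 1011 XOR 1011 = 0000
  pos 5: 1110 XOR 1011 = 0101
  pos 6: 1010 XOR 1011 = 0001
  pos 9: 1010 XOR 1011 = 0001
  pos 12: 1000 XOR 1011 = 0011
Remainder (last 3 bits) = 011. This is the CRC / FCS.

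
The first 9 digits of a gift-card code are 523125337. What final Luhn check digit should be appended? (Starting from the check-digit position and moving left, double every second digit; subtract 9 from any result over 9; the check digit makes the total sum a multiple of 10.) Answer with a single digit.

7

Partial digits right→left: 7 3 3 5 2 1 3 2 5
Double every second digit counting from the check-digit position (so the 1st, 3rd, 5th, ... of the partial from the right).
  doubled (with −9 where >9): 5 6 4 6 1 → sum 22
  kept as-is: 3 5 1 2 → sum 11
Total = 22 + 11 = 33.
Check digit = (10 − (33 mod 10)) mod 10 = 7.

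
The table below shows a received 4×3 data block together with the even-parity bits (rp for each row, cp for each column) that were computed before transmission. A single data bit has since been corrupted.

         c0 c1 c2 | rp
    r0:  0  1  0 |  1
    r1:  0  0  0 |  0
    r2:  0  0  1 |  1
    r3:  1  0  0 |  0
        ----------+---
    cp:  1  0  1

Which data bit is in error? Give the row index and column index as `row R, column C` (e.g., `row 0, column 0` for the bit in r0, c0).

Recompute each row's even parity and compare to rp:
  r0: data parity 1, sent rp 1 → ok
  r1: data parity 0, sent rp 0 → ok
  r2: data parity 1, sent rp 1 → ok
  r3: data parity 1, sent rp 0 → mismatch
Recompute each column's even parity and compare to cp:
  c0: data parity 1, sent cp 1 → ok
  c1: data parity 1, sent cp 0 → mismatch
  c2: data parity 1, sent cp 1 → ok
Exactly one row (r3) and one column (c1) fail → the flipped bit is at their intersection.

row 3, column 1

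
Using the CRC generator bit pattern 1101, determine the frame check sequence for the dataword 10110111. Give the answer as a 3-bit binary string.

Append 3 zeros: 10110111000. Divide by 1101 (XOR where the leading bit is 1):
  pos 0: 1011 XOR 1101 = 0110
  pos 1: 1100 XOR 1101 = 0001
  pos 4: 1111 XOR 1101 = 0010
  pos 6: 1000 XOR 1101 = 0101
  pos 7: 1010 XOR 1101 = 0111
Remainder (last 3 bits) = 111. This is the CRC / FCS.

111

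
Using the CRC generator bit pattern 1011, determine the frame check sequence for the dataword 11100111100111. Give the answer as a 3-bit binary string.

Append 3 zeros: 11100111100111000. Divide by 1011 (XOR where the leading bit is 1):
  pos 0: 1110 XOR 1011 = 0101
  pos 1: 1010 XOR 1011 = 0001
  pos 4: 1111 XOR 1011 = 0100
  pos 5: 1001 XOR 1011 = 0010
  pos 7: 1000 XOR 1011 = 0011
  pos 9: 1111 XOR 1011 = 0100
  pos 10: 1001 XOR 1011 = 0010
  pos 12: 1000 XOR 1011 = 0011
Remainder (last 3 bits) = 110. This is the CRC / FCS.

110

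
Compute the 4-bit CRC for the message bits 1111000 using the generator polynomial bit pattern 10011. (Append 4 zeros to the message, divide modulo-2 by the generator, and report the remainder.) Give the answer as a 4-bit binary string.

Append 4 zeros: 11110000000. Divide by 10011 (XOR where the leading bit is 1):
  pos 0: 11110 XOR 10011 = 01101
  pos 1: 11010 XOR 10011 = 01001
  pos 2: 10010 XOR 10011 = 00001
  pos 6: 10000 XOR 10011 = 00011
Remainder (last 4 bits) = 0011. This is the CRC / FCS.

0011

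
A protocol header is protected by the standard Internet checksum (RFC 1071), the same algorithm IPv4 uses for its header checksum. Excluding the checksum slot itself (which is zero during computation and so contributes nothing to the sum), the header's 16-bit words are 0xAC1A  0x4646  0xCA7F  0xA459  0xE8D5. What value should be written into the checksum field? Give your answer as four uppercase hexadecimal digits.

B5EF

One's-complement addition (fold any carry out of bit 15 back into bit 0):
  0xAC1A + 0x4646 = 0x0F260
  0xF260 + 0xCA7F = 0x1BCDF → wrap carry → 0xBCE0
  0xBCE0 + 0xA459 = 0x16139 → wrap carry → 0x613A
  0x613A + 0xE8D5 = 0x14A0F → wrap carry → 0x4A10
One's-complement sum = 0x4A10.
Checksum = ~0x4A10 & 0xFFFF = 0xB5EF.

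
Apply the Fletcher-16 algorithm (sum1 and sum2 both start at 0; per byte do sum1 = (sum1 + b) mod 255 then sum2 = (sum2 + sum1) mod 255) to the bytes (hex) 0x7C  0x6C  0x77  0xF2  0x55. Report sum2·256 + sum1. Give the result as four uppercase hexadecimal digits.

C1A8

Running sums (mod 255):
  after byte 0 (0x7C): sum1=124, sum2=124
  after byte 1 (0x6C): sum1=232, sum2=101
  after byte 2 (0x77): sum1=96, sum2=197
  after byte 3 (0xF2): sum1=83, sum2=25
  after byte 4 (0x55): sum1=168, sum2=193
Checksum = sum2·256 + sum1 = 193·256 + 168 = 49576 = 0xC1A8.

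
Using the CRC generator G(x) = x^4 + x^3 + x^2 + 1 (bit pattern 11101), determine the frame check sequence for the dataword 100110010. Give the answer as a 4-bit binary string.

0110

Append 4 zeros: 1001100100000. Divide by 11101 (XOR where the leading bit is 1):
  pos 0: 10011 XOR 11101 = 01110
  pos 1: 11100 XOR 11101 = 00001
  pos 5: 10100 XOR 11101 = 01001
  pos 6: 10010 XOR 11101 = 01111
  pos 7: 11110 XOR 11101 = 00011
Remainder (last 4 bits) = 0110. This is the CRC / FCS.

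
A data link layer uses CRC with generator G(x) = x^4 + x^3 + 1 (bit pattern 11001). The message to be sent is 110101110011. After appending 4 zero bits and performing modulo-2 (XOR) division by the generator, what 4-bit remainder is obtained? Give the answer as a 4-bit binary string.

1101

Append 4 zeros: 1101011100110000. Divide by 11001 (XOR where the leading bit is 1):
  pos 0: 11010 XOR 11001 = 00011
  pos 3: 11111 XOR 11001 = 00110
  pos 5: 11000 XOR 11001 = 00001
  pos 9: 11100 XOR 11001 = 00101
  pos 11: 10100 XOR 11001 = 01101
Remainder (last 4 bits) = 1101. This is the CRC / FCS.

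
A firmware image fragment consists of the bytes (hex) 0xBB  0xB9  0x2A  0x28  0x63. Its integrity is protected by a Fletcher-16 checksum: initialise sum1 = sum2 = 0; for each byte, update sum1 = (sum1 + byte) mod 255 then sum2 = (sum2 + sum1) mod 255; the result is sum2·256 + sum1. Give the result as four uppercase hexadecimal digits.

Running sums (mod 255):
  after byte 0 (0xBB): sum1=187, sum2=187
  after byte 1 (0xB9): sum1=117, sum2=49
  after byte 2 (0x2A): sum1=159, sum2=208
  after byte 3 (0x28): sum1=199, sum2=152
  after byte 4 (0x63): sum1=43, sum2=195
Checksum = sum2·256 + sum1 = 195·256 + 43 = 49963 = 0xC32B.

C32B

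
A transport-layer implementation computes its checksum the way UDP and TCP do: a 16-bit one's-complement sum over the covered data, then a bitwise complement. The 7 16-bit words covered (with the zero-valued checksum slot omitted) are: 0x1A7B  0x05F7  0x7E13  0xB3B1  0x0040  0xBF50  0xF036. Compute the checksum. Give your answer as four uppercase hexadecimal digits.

One's-complement addition (fold any carry out of bit 15 back into bit 0):
  0x1A7B + 0x05F7 = 0x02072
  0x2072 + 0x7E13 = 0x09E85
  0x9E85 + 0xB3B1 = 0x15236 → wrap carry → 0x5237
  0x5237 + 0x0040 = 0x05277
  0x5277 + 0xBF50 = 0x111C7 → wrap carry → 0x11C8
  0x11C8 + 0xF036 = 0x101FE → wrap carry → 0x01FF
One's-complement sum = 0x01FF.
Checksum = ~0x01FF & 0xFFFF = 0xFE00.

FE00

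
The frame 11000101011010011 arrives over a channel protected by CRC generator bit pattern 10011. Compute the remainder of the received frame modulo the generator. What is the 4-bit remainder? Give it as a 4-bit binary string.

0000

Modulo-2 division of 11000101011010011 by 10011:
  pos 0: 11000 XOR 10011 = 01011
  pos 1: 10111 XOR 10011 = 00100
  pos 3: 10001 XOR 10011 = 00010
  pos 6: 10011 XOR 10011 = 00000
  pos 12: 10011 XOR 10011 = 00000
Remainder = 0000 (zero — the frame passes the CRC check).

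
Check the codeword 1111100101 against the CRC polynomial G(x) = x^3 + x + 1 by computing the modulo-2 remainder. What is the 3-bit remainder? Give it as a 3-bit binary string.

Modulo-2 division of 1111100101 by 1011:
  pos 0: 1111 XOR 1011 = 0100
  pos 1: 1001 XOR 1011 = 0010
  pos 3: 1000 XOR 1011 = 0011
  pos 5: 1110 XOR 1011 = 0101
  pos 6: 1011 XOR 1011 = 0000
Remainder = 000 (zero — the frame passes the CRC check).

000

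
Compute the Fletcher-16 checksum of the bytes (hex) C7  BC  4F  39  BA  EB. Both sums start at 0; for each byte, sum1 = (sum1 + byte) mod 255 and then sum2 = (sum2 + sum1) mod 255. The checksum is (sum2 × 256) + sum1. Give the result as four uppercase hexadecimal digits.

Running sums (mod 255):
  after byte 0 (C7): sum1=199, sum2=199
  after byte 1 (BC): sum1=132, sum2=76
  after byte 2 (4F): sum1=211, sum2=32
  after byte 3 (39): sum1=13, sum2=45
  after byte 4 (BA): sum1=199, sum2=244
  after byte 5 (EB): sum1=179, sum2=168
Checksum = sum2·256 + sum1 = 168·256 + 179 = 43187 = 0xA8B3.

A8B3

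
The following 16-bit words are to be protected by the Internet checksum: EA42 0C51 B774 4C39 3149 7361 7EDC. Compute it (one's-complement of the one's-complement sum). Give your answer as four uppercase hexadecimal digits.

One's-complement addition (fold any carry out of bit 15 back into bit 0):
  0xEA42 + 0x0C51 = 0x0F693
  0xF693 + 0xB774 = 0x1AE07 → wrap carry → 0xAE08
  0xAE08 + 0x4C39 = 0x0FA41
  0xFA41 + 0x3149 = 0x12B8A → wrap carry → 0x2B8B
  0x2B8B + 0x7361 = 0x09EEC
  0x9EEC + 0x7EDC = 0x11DC8 → wrap carry → 0x1DC9
One's-complement sum = 0x1DC9.
Checksum = ~0x1DC9 & 0xFFFF = 0xE236.

E236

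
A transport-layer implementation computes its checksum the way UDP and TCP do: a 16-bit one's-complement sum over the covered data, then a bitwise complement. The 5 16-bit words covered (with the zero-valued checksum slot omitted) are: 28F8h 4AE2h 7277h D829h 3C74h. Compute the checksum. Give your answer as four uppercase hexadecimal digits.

0510

One's-complement addition (fold any carry out of bit 15 back into bit 0):
  0x28F8 + 0x4AE2 = 0x073DA
  0x73DA + 0x7277 = 0x0E651
  0xE651 + 0xD829 = 0x1BE7A → wrap carry → 0xBE7B
  0xBE7B + 0x3C74 = 0x0FAEF
One's-complement sum = 0xFAEF.
Checksum = ~0xFAEF & 0xFFFF = 0x0510.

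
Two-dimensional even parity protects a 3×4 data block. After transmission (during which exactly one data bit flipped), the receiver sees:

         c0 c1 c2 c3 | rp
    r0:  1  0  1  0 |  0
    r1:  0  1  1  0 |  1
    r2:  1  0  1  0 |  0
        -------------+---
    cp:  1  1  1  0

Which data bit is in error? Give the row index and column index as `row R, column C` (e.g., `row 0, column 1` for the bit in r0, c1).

row 1, column 0

Recompute each row's even parity and compare to rp:
  r0: data parity 0, sent rp 0 → ok
  r1: data parity 0, sent rp 1 → mismatch
  r2: data parity 0, sent rp 0 → ok
Recompute each column's even parity and compare to cp:
  c0: data parity 0, sent cp 1 → mismatch
  c1: data parity 1, sent cp 1 → ok
  c2: data parity 1, sent cp 1 → ok
  c3: data parity 0, sent cp 0 → ok
Exactly one row (r1) and one column (c0) fail → the flipped bit is at their intersection.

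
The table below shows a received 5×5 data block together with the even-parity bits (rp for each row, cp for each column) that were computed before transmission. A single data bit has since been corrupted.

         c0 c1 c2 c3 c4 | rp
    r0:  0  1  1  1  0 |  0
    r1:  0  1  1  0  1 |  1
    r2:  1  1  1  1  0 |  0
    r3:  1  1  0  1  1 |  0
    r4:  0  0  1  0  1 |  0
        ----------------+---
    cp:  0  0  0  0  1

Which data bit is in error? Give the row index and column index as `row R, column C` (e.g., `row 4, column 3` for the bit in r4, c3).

Recompute each row's even parity and compare to rp:
  r0: data parity 1, sent rp 0 → mismatch
  r1: data parity 1, sent rp 1 → ok
  r2: data parity 0, sent rp 0 → ok
  r3: data parity 0, sent rp 0 → ok
  r4: data parity 0, sent rp 0 → ok
Recompute each column's even parity and compare to cp:
  c0: data parity 0, sent cp 0 → ok
  c1: data parity 0, sent cp 0 → ok
  c2: data parity 0, sent cp 0 → ok
  c3: data parity 1, sent cp 0 → mismatch
  c4: data parity 1, sent cp 1 → ok
Exactly one row (r0) and one column (c3) fail → the flipped bit is at their intersection.

row 0, column 3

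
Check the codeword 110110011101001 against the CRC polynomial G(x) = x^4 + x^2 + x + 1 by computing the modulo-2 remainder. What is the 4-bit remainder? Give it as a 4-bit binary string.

1000

Modulo-2 division of 110110011101001 by 10111:
  pos 0: 11011 XOR 10111 = 01100
  pos 1: 11000 XOR 10111 = 01111
  pos 2: 11110 XOR 10111 = 01001
  pos 3: 10011 XOR 10111 = 00100
  pos 5: 10011 XOR 10111 = 00100
  pos 7: 10001 XOR 10111 = 00110
  pos 9: 11000 XOR 10111 = 01111
  pos 10: 11111 XOR 10111 = 01000
Remainder = 1000 (nonzero — an error is detected).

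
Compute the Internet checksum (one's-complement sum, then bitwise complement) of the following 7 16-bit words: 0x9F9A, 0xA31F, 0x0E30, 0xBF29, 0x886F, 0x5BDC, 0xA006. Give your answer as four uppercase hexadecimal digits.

One's-complement addition (fold any carry out of bit 15 back into bit 0):
  0x9F9A + 0xA31F = 0x142B9 → wrap carry → 0x42BA
  0x42BA + 0x0E30 = 0x050EA
  0x50EA + 0xBF29 = 0x11013 → wrap carry → 0x1014
  0x1014 + 0x886F = 0x09883
  0x9883 + 0x5BDC = 0x0F45F
  0xF45F + 0xA006 = 0x19465 → wrap carry → 0x9466
One's-complement sum = 0x9466.
Checksum = ~0x9466 & 0xFFFF = 0x6B99.

6B99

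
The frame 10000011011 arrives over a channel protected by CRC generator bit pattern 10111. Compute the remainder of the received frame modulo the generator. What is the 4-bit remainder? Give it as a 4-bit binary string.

0100

Modulo-2 division of 10000011011 by 10111:
  pos 0: 10000 XOR 10111 = 00111
  pos 2: 11101 XOR 10111 = 01010
  pos 3: 10101 XOR 10111 = 00010
  pos 6: 10011 XOR 10111 = 00100
Remainder = 0100 (nonzero — an error is detected).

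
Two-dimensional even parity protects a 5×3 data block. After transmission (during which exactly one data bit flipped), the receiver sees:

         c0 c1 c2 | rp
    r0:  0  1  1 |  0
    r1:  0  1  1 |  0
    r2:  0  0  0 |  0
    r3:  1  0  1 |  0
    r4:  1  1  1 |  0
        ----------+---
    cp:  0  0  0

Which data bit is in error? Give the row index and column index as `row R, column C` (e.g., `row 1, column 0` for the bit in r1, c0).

Recompute each row's even parity and compare to rp:
  r0: data parity 0, sent rp 0 → ok
  r1: data parity 0, sent rp 0 → ok
  r2: data parity 0, sent rp 0 → ok
  r3: data parity 0, sent rp 0 → ok
  r4: data parity 1, sent rp 0 → mismatch
Recompute each column's even parity and compare to cp:
  c0: data parity 0, sent cp 0 → ok
  c1: data parity 1, sent cp 0 → mismatch
  c2: data parity 0, sent cp 0 → ok
Exactly one row (r4) and one column (c1) fail → the flipped bit is at their intersection.

row 4, column 1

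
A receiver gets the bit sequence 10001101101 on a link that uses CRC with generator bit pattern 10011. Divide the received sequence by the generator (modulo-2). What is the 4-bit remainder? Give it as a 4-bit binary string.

Modulo-2 division of 10001101101 by 10011:
  pos 0: 10001 XOR 10011 = 00010
  pos 3: 10101 XOR 10011 = 00110
  pos 5: 11010 XOR 10011 = 01001
  pos 6: 10011 XOR 10011 = 00000
Remainder = 0000 (zero — the frame passes the CRC check).

0000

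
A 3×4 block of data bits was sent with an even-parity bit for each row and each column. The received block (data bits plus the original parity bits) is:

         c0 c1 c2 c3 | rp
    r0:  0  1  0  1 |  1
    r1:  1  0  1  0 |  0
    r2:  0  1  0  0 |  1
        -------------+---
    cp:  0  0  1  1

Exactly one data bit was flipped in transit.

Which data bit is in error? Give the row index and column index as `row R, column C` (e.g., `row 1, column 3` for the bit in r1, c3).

Recompute each row's even parity and compare to rp:
  r0: data parity 0, sent rp 1 → mismatch
  r1: data parity 0, sent rp 0 → ok
  r2: data parity 1, sent rp 1 → ok
Recompute each column's even parity and compare to cp:
  c0: data parity 1, sent cp 0 → mismatch
  c1: data parity 0, sent cp 0 → ok
  c2: data parity 1, sent cp 1 → ok
  c3: data parity 1, sent cp 1 → ok
Exactly one row (r0) and one column (c0) fail → the flipped bit is at their intersection.

row 0, column 0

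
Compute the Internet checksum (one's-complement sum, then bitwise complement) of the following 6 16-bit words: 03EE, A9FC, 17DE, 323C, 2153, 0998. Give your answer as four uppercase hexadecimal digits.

DD0F

One's-complement addition (fold any carry out of bit 15 back into bit 0):
  0x03EE + 0xA9FC = 0x0ADEA
  0xADEA + 0x17DE = 0x0C5C8
  0xC5C8 + 0x323C = 0x0F804
  0xF804 + 0x2153 = 0x11957 → wrap carry → 0x1958
  0x1958 + 0x0998 = 0x022F0
One's-complement sum = 0x22F0.
Checksum = ~0x22F0 & 0xFFFF = 0xDD0F.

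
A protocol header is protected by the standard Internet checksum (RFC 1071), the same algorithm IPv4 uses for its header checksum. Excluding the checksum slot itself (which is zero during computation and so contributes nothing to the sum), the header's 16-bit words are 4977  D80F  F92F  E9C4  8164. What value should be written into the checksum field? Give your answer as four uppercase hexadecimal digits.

7A1F

One's-complement addition (fold any carry out of bit 15 back into bit 0):
  0x4977 + 0xD80F = 0x12186 → wrap carry → 0x2187
  0x2187 + 0xF92F = 0x11AB6 → wrap carry → 0x1AB7
  0x1AB7 + 0xE9C4 = 0x1047B → wrap carry → 0x047C
  0x047C + 0x8164 = 0x085E0
One's-complement sum = 0x85E0.
Checksum = ~0x85E0 & 0xFFFF = 0x7A1F.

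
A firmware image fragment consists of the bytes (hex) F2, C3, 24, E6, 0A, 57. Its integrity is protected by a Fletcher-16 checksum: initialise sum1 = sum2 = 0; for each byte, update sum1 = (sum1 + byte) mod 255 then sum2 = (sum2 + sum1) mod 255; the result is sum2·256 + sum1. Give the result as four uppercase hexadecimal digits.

3523

Running sums (mod 255):
  after byte 0 (F2): sum1=242, sum2=242
  after byte 1 (C3): sum1=182, sum2=169
  after byte 2 (24): sum1=218, sum2=132
  after byte 3 (E6): sum1=193, sum2=70
  after byte 4 (0A): sum1=203, sum2=18
  after byte 5 (57): sum1=35, sum2=53
Checksum = sum2·256 + sum1 = 53·256 + 35 = 13603 = 0x3523.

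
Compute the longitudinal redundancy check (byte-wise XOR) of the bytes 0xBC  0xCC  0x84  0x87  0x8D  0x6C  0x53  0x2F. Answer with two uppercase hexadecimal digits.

XOR the bytes together:
  start with 0xBC
  0xBC ⊕ 0xCC = 0x70
  0x70 ⊕ 0x84 = 0xF4
  0xF4 ⊕ 0x87 = 0x73
  0x73 ⊕ 0x8D = 0xFE
  0xFE ⊕ 0x6C = 0x92
  0x92 ⊕ 0x53 = 0xC1
  0xC1 ⊕ 0x2F = 0xEE

EE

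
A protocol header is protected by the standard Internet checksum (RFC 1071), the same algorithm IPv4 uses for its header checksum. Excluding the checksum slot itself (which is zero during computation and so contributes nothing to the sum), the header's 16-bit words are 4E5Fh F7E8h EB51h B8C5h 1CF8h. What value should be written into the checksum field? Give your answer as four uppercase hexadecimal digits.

F8A7

One's-complement addition (fold any carry out of bit 15 back into bit 0):
  0x4E5F + 0xF7E8 = 0x14647 → wrap carry → 0x4648
  0x4648 + 0xEB51 = 0x13199 → wrap carry → 0x319A
  0x319A + 0xB8C5 = 0x0EA5F
  0xEA5F + 0x1CF8 = 0x10757 → wrap carry → 0x0758
One's-complement sum = 0x0758.
Checksum = ~0x0758 & 0xFFFF = 0xF8A7.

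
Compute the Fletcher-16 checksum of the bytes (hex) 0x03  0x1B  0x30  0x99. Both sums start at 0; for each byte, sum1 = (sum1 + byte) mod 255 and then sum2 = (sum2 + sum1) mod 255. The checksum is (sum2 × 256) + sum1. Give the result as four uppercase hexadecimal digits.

Running sums (mod 255):
  after byte 0 (0x03): sum1=3, sum2=3
  after byte 1 (0x1B): sum1=30, sum2=33
  after byte 2 (0x30): sum1=78, sum2=111
  after byte 3 (0x99): sum1=231, sum2=87
Checksum = sum2·256 + sum1 = 87·256 + 231 = 22503 = 0x57E7.

57E7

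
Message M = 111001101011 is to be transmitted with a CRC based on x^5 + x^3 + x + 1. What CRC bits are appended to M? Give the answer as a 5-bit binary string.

11011

Append 5 zeros: 11100110101100000. Divide by 101011 (XOR where the leading bit is 1):
  pos 0: 111001 XOR 101011 = 010010
  pos 1: 100101 XOR 101011 = 001110
  pos 3: 111001 XOR 101011 = 010010
  pos 4: 100100 XOR 101011 = 001111
  pos 6: 111111 XOR 101011 = 010100
  pos 7: 101000 XOR 101011 = 000011
  pos 11: 110000 XOR 101011 = 011011
Remainder (last 5 bits) = 11011. This is the CRC / FCS.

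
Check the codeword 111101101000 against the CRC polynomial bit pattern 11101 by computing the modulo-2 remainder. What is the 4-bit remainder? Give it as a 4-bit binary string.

Modulo-2 division of 111101101000 by 11101:
  pos 0: 11110 XOR 11101 = 00011
  pos 3: 11110 XOR 11101 = 00011
  pos 6: 11100 XOR 11101 = 00001
Remainder = 0010 (nonzero — an error is detected).

0010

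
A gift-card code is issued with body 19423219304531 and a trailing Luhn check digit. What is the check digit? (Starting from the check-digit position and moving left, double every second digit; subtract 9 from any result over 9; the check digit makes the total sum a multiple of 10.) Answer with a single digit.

2

Partial digits right→left: 1 3 5 4 0 3 9 1 2 3 2 4 9 1
Double every second digit counting from the check-digit position (so the 1st, 3rd, 5th, ... of the partial from the right).
  doubled (with −9 where >9): 2 1 0 9 4 4 9 → sum 29
  kept as-is: 3 4 3 1 3 4 1 → sum 19
Total = 29 + 19 = 48.
Check digit = (10 − (48 mod 10)) mod 10 = 2.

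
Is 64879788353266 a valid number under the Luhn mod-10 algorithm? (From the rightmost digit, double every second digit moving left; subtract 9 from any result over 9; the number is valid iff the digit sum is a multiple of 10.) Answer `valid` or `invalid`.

valid

From the right, keep odd positions and double even positions (subtract 9 from any doubled value over 9):
  doubled (positions 2,4,...): 3 6 6 7 9 7 3 → sum 41
  kept (positions 1,3,...): 6 2 5 8 7 7 4 → sum 39
Total = 80.
80 mod 10 = 0, so the number is valid.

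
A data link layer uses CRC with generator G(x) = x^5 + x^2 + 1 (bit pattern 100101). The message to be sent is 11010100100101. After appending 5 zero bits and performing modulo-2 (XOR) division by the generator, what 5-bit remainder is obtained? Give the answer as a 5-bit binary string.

Append 5 zeros: 1101010010010100000. Divide by 100101 (XOR where the leading bit is 1):
  pos 0: 110101 XOR 100101 = 010000
  pos 1: 100000 XOR 100101 = 000101
  pos 4: 101010 XOR 100101 = 001111
  pos 6: 111101 XOR 100101 = 011000
  pos 7: 110000 XOR 100101 = 010101
  pos 8: 101011 XOR 100101 = 001110
  pos 10: 111000 XOR 100101 = 011101
  pos 11: 111010 XOR 100101 = 011111
  pos 12: 111110 XOR 100101 = 011011
  pos 13: 110110 XOR 100101 = 010011
Remainder (last 5 bits) = 10011. This is the CRC / FCS.

10011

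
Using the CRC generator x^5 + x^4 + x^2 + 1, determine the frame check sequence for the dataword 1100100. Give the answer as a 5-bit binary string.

00010

Append 5 zeros: 110010000000. Divide by 110101 (XOR where the leading bit is 1):
  pos 0: 110010 XOR 110101 = 000111
  pos 3: 111000 XOR 110101 = 001101
  pos 5: 110100 XOR 110101 = 000001
Remainder (last 5 bits) = 00010. This is the CRC / FCS.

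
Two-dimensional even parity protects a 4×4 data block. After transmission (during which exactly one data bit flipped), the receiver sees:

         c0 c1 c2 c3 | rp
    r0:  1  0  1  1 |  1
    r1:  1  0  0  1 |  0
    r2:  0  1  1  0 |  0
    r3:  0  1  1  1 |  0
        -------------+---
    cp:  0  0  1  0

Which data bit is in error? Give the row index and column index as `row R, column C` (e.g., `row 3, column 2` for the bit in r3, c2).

row 3, column 3

Recompute each row's even parity and compare to rp:
  r0: data parity 1, sent rp 1 → ok
  r1: data parity 0, sent rp 0 → ok
  r2: data parity 0, sent rp 0 → ok
  r3: data parity 1, sent rp 0 → mismatch
Recompute each column's even parity and compare to cp:
  c0: data parity 0, sent cp 0 → ok
  c1: data parity 0, sent cp 0 → ok
  c2: data parity 1, sent cp 1 → ok
  c3: data parity 1, sent cp 0 → mismatch
Exactly one row (r3) and one column (c3) fail → the flipped bit is at their intersection.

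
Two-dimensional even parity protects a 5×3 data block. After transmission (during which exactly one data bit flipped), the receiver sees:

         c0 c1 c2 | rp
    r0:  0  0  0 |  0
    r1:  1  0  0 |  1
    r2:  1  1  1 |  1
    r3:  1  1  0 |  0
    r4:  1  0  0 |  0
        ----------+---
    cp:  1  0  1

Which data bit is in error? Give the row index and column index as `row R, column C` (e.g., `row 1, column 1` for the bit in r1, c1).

Recompute each row's even parity and compare to rp:
  r0: data parity 0, sent rp 0 → ok
  r1: data parity 1, sent rp 1 → ok
  r2: data parity 1, sent rp 1 → ok
  r3: data parity 0, sent rp 0 → ok
  r4: data parity 1, sent rp 0 → mismatch
Recompute each column's even parity and compare to cp:
  c0: data parity 0, sent cp 1 → mismatch
  c1: data parity 0, sent cp 0 → ok
  c2: data parity 1, sent cp 1 → ok
Exactly one row (r4) and one column (c0) fail → the flipped bit is at their intersection.

row 4, column 0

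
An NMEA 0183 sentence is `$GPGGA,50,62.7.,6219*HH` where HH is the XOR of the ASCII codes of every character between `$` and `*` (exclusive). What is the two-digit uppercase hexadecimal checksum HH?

40

XOR the ASCII codes of the payload characters:
  'G' = 0x47 → acc = 0x47
  'P' = 0x50 → acc = 0x17
  'G' = 0x47 → acc = 0x50
  'G' = 0x47 → acc = 0x17
  'A' = 0x41 → acc = 0x56
  ',' = 0x2C → acc = 0x7A
  '5' = 0x35 → acc = 0x4F
  '0' = 0x30 → acc = 0x7F
  ',' = 0x2C → acc = 0x53
  '6' = 0x36 → acc = 0x65
  '2' = 0x32 → acc = 0x57
  '.' = 0x2E → acc = 0x79
  '7' = 0x37 → acc = 0x4E
  '.' = 0x2E → acc = 0x60
  ',' = 0x2C → acc = 0x4C
  '6' = 0x36 → acc = 0x7A
  '2' = 0x32 → acc = 0x48
  '1' = 0x31 → acc = 0x79
  '9' = 0x39 → acc = 0x40
Checksum = 0x40.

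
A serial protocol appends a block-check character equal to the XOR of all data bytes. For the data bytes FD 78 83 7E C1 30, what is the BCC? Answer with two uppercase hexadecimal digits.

XOR the bytes together:
  start with 0xFD
  0xFD ⊕ 0x78 = 0x85
  0x85 ⊕ 0x83 = 0x06
  0x06 ⊕ 0x7E = 0x78
  0x78 ⊕ 0xC1 = 0xB9
  0xB9 ⊕ 0x30 = 0x89

89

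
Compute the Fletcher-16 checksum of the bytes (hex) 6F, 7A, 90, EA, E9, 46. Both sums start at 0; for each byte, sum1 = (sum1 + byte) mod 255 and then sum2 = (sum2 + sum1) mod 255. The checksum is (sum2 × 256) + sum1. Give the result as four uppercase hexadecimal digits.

1E95

Running sums (mod 255):
  after byte 0 (6F): sum1=111, sum2=111
  after byte 1 (7A): sum1=233, sum2=89
  after byte 2 (90): sum1=122, sum2=211
  after byte 3 (EA): sum1=101, sum2=57
  after byte 4 (E9): sum1=79, sum2=136
  after byte 5 (46): sum1=149, sum2=30
Checksum = sum2·256 + sum1 = 30·256 + 149 = 7829 = 0x1E95.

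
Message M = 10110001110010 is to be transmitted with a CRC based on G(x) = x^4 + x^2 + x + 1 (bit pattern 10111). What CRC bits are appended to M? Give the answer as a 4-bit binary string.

1011

Append 4 zeros: 101100011100100000. Divide by 10111 (XOR where the leading bit is 1):
  pos 0: 10110 XOR 10111 = 00001
  pos 4: 10011 XOR 10111 = 00100
  pos 6: 10010 XOR 10111 = 00101
  pos 8: 10101 XOR 10111 = 00010
  pos 11: 10000 XOR 10111 = 00111
  pos 13: 11100 XOR 10111 = 01011
Remainder (last 4 bits) = 1011. This is the CRC / FCS.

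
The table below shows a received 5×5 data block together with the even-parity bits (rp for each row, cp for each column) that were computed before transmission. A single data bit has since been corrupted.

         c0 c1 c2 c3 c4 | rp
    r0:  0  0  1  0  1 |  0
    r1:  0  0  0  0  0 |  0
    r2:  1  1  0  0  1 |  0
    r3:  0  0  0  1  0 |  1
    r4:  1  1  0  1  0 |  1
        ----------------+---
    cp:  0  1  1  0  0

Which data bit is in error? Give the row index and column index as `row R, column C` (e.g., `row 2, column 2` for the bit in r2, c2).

row 2, column 1

Recompute each row's even parity and compare to rp:
  r0: data parity 0, sent rp 0 → ok
  r1: data parity 0, sent rp 0 → ok
  r2: data parity 1, sent rp 0 → mismatch
  r3: data parity 1, sent rp 1 → ok
  r4: data parity 1, sent rp 1 → ok
Recompute each column's even parity and compare to cp:
  c0: data parity 0, sent cp 0 → ok
  c1: data parity 0, sent cp 1 → mismatch
  c2: data parity 1, sent cp 1 → ok
  c3: data parity 0, sent cp 0 → ok
  c4: data parity 0, sent cp 0 → ok
Exactly one row (r2) and one column (c1) fail → the flipped bit is at their intersection.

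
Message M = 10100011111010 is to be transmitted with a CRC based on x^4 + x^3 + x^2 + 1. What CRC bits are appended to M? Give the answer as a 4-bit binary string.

1111

Append 4 zeros: 101000111110100000. Divide by 11101 (XOR where the leading bit is 1):
  pos 0: 10100 XOR 11101 = 01001
  pos 1: 10010 XOR 11101 = 01111
  pos 2: 11111 XOR 11101 = 00010
  pos 5: 10111 XOR 11101 = 01010
  pos 6: 10101 XOR 11101 = 01000
  pos 7: 10000 XOR 11101 = 01101
  pos 8: 11011 XOR 11101 = 00110
  pos 10: 11000 XOR 11101 = 00101
  pos 12: 10100 XOR 11101 = 01001
  pos 13: 10010 XOR 11101 = 01111
Remainder (last 4 bits) = 1111. This is the CRC / FCS.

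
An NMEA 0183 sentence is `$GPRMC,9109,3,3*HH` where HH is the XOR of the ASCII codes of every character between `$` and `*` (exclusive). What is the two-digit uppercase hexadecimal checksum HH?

XOR the ASCII codes of the payload characters:
  'G' = 0x47 → acc = 0x47
  'P' = 0x50 → acc = 0x17
  'R' = 0x52 → acc = 0x45
  'M' = 0x4D → acc = 0x08
  'C' = 0x43 → acc = 0x4B
  ',' = 0x2C → acc = 0x67
  '9' = 0x39 → acc = 0x5E
  '1' = 0x31 → acc = 0x6F
  '0' = 0x30 → acc = 0x5F
  '9' = 0x39 → acc = 0x66
  ',' = 0x2C → acc = 0x4A
  '3' = 0x33 → acc = 0x79
  ',' = 0x2C → acc = 0x55
  '3' = 0x33 → acc = 0x66
Checksum = 0x66.

66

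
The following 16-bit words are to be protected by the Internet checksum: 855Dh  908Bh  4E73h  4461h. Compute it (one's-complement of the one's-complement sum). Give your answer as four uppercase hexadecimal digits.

One's-complement addition (fold any carry out of bit 15 back into bit 0):
  0x855D + 0x908B = 0x115E8 → wrap carry → 0x15E9
  0x15E9 + 0x4E73 = 0x0645C
  0x645C + 0x4461 = 0x0A8BD
One's-complement sum = 0xA8BD.
Checksum = ~0xA8BD & 0xFFFF = 0x5742.

5742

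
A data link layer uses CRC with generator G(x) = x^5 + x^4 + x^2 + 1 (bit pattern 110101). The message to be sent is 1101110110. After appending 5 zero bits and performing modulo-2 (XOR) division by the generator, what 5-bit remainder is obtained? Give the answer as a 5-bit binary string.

Append 5 zeros: 110111011000000. Divide by 110101 (XOR where the leading bit is 1):
  pos 0: 110111 XOR 110101 = 000010
  pos 4: 100110 XOR 110101 = 010011
  pos 5: 100110 XOR 110101 = 010011
  pos 6: 100110 XOR 110101 = 010011
  pos 7: 100110 XOR 110101 = 010011
  pos 8: 100110 XOR 110101 = 010011
  pos 9: 100110 XOR 110101 = 010011
Remainder (last 5 bits) = 10011. This is the CRC / FCS.

10011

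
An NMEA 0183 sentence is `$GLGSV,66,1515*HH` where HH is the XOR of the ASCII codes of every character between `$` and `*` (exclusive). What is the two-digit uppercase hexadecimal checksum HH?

XOR the ASCII codes of the payload characters:
  'G' = 0x47 → acc = 0x47
  'L' = 0x4C → acc = 0x0B
  'G' = 0x47 → acc = 0x4C
  'S' = 0x53 → acc = 0x1F
  'V' = 0x56 → acc = 0x49
  ',' = 0x2C → acc = 0x65
  '6' = 0x36 → acc = 0x53
  '6' = 0x36 → acc = 0x65
  ',' = 0x2C → acc = 0x49
  '1' = 0x31 → acc = 0x78
  '5' = 0x35 → acc = 0x4D
  '1' = 0x31 → acc = 0x7C
  '5' = 0x35 → acc = 0x49
Checksum = 0x49.

49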